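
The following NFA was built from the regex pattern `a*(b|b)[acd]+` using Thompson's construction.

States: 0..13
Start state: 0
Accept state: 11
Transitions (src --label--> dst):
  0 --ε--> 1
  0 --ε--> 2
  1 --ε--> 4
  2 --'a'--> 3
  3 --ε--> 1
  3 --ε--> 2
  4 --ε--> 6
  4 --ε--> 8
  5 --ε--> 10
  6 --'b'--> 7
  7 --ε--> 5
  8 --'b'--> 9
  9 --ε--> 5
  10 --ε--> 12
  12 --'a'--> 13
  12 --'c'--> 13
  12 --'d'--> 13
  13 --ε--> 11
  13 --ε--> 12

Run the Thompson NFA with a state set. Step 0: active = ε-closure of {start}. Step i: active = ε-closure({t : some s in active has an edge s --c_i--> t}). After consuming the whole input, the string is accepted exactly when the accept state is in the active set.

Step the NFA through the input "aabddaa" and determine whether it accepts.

initial (ε-close {0}): {0,1,2,4,6,8}
'a' @ 1: {1,2,3,4,6,8}
'a' @ 2: {1,2,3,4,6,8}
'b' @ 3: {5,7,9,10,12}
'd' @ 4: {11,12,13}  [accepting]
'd' @ 5: {11,12,13}  [accepting]
'a' @ 6: {11,12,13}  [accepting]
'a' @ 7: {11,12,13}  [accepting]
end set {11,12,13} — state 11 in

Answer: ACCEPT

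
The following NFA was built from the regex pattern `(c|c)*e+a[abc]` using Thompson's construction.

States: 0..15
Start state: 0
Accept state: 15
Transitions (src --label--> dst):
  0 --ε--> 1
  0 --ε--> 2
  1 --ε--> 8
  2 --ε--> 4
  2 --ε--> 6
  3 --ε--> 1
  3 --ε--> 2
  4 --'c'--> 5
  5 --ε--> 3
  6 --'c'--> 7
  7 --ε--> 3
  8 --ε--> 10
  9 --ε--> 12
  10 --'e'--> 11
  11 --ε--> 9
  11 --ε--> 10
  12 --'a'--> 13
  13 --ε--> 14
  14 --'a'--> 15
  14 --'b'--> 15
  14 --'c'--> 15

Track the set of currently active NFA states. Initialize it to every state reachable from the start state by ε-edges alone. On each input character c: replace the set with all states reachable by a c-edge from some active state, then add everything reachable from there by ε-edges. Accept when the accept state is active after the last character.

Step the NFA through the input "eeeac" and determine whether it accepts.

Answer: ACCEPT

Steps:
initial (ε-close {0}): {0,1,2,4,6,8,10}
'e' @ 1: {9,10,11,12}
'e' @ 2: {9,10,11,12}
'e' @ 3: {9,10,11,12}
'a' @ 4: {13,14}
'c' @ 5: {15}  ✓accept
final: {15}; accept 15 in set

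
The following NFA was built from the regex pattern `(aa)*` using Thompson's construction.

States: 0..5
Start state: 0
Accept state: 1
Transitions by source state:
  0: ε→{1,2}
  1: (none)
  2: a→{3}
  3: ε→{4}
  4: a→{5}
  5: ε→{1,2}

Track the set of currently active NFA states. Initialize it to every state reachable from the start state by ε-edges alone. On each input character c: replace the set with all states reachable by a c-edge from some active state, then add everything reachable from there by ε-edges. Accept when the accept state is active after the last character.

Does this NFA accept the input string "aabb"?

Answer: REJECT

Trace:
initial (ε-close {0}): {0,1,2}
'a' @ 1: {3,4}
'a' @ 2: {1,2,5}  ✓accept
'b' @ 3: {}  — state set empty
rest 'b' ignored (set empty)
final: {}; accept 1 not in set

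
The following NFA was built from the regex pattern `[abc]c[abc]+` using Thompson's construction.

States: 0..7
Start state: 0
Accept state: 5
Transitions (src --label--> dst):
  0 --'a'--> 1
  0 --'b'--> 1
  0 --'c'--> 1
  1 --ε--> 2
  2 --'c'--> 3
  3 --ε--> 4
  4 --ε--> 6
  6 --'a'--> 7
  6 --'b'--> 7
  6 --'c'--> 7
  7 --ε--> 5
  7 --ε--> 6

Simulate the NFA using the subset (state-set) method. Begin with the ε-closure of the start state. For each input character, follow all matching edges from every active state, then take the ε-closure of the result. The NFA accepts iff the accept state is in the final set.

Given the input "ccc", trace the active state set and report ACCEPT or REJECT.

Answer: ACCEPT

Derivation:
start: ε-closure({0}) = {0}
'c' @ 1: {1,2}
'c' @ 2: {3,4,6}
'c' @ 3: {5,6,7}  ✓accept
final: {5,6,7}; accept 5 in set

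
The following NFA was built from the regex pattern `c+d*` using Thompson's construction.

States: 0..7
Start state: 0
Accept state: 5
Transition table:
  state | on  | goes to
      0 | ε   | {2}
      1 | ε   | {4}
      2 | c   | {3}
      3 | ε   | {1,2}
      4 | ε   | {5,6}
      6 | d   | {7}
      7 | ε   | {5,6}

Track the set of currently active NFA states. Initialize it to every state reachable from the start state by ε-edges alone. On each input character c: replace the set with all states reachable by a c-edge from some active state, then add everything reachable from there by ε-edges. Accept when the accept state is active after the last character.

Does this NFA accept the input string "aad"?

Answer: REJECT

Steps:
initial (ε-close {0}): {0,2}
'a' @ 1: {}  — state set empty
rest 'ad' ignored (set empty)
final: {}; accept 5 not in set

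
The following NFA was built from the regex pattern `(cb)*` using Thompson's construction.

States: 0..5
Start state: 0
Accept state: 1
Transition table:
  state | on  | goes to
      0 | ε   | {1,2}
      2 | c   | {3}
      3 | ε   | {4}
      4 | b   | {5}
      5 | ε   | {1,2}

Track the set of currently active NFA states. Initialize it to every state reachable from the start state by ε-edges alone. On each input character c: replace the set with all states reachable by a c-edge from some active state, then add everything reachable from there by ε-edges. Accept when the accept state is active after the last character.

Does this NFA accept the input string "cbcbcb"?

Answer: ACCEPT

Trace:
S₀ = ε-closure({0}) = {0,1,2}
'c' @ 1: {3,4}
'b' @ 2: {1,2,5}  (accept∈set)
'c' @ 3: {3,4}
'b' @ 4: {1,2,5}  (accept∈set)
'c' @ 5: {3,4}
'b' @ 6: {1,2,5}  (accept∈set)
after full input: {1,2,5}  (accept=1 in)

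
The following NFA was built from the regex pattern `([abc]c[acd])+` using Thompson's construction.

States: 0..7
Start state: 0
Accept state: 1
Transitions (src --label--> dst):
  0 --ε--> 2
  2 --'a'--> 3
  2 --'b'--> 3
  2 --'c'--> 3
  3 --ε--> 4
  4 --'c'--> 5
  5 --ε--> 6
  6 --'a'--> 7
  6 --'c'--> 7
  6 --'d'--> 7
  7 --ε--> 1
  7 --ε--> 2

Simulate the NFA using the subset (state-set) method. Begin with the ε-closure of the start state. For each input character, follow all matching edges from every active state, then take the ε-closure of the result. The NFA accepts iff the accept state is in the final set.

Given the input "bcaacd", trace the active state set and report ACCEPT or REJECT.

start: ε-closure({0}) = {0,2}
'b' @ 1: {3,4}
'c' @ 2: {5,6}
'a' @ 3: {1,2,7}  [accepting]
'a' @ 4: {3,4}
'c' @ 5: {5,6}
'd' @ 6: {1,2,7}  [accepting]
final: {1,2,7}; accept 1 in set

Answer: ACCEPT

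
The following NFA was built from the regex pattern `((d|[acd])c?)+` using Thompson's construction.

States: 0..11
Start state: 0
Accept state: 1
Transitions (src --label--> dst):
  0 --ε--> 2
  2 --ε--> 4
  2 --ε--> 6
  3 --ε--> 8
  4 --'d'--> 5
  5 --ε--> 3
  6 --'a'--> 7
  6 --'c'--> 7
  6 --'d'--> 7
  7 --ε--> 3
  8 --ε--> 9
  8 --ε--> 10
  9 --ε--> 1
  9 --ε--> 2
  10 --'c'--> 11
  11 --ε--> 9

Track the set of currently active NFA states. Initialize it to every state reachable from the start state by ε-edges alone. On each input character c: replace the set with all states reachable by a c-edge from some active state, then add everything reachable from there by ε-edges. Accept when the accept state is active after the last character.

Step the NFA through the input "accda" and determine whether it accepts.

Answer: ACCEPT

Derivation:
S₀ = ε-closure({0}) = {0,2,4,6}
'a' @ 1: {1,2,3,4,6,7,8,9,10}  [accepting]
'c' @ 2: {1,2,3,4,6,7,8,9,10,11}  [accepting]
'c' @ 3: {1,2,3,4,6,7,8,9,10,11}  [accepting]
'd' @ 4: {1,2,3,4,5,6,7,8,9,10}  [accepting]
'a' @ 5: {1,2,3,4,6,7,8,9,10}  [accepting]
final: {1,2,3,4,6,7,8,9,10}; accept 1 in set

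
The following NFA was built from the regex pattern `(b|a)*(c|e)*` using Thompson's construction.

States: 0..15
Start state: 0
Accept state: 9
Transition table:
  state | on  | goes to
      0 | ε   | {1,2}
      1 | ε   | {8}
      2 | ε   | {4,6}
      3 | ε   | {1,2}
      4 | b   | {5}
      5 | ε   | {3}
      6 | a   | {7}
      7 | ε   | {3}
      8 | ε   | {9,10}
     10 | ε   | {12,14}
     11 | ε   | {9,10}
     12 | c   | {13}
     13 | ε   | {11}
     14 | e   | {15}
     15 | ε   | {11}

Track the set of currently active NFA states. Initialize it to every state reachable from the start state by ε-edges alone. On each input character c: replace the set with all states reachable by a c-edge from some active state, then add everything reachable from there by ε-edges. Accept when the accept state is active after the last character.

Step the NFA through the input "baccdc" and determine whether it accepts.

Answer: REJECT

Steps:
start: ε-closure({0}) = {0,1,2,4,6,8,9,10,12,14}
'b' @ 1: {1,2,3,4,5,6,8,9,10,12,14}  ✓accept
'a' @ 2: {1,2,3,4,6,7,8,9,10,12,14}  ✓accept
'c' @ 3: {9,10,11,12,13,14}  ✓accept
'c' @ 4: {9,10,11,12,13,14}  ✓accept
'd' @ 5: {}  — dead — no transitions
rest 'c' ignored (set empty)
after full input: {}  (accept=9 not in)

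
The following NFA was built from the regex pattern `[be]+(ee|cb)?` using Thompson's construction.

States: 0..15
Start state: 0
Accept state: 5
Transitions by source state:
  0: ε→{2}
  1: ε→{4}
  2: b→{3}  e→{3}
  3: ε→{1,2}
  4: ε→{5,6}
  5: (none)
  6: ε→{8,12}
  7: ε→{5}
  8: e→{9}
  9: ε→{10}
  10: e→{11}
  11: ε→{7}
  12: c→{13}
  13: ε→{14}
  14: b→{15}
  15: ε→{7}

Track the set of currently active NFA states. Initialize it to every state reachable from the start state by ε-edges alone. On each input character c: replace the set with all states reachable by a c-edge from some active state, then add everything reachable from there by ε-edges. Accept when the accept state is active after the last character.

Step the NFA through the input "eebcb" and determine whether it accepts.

Answer: ACCEPT

Derivation:
S₀ = ε-closure({0}) = {0,2}
'e' @ 1: {1,2,3,4,5,6,8,12}  (accept∈set)
'e' @ 2: {1,2,3,4,5,6,8,9,10,12}  (accept∈set)
'b' @ 3: {1,2,3,4,5,6,8,12}  (accept∈set)
'c' @ 4: {13,14}
'b' @ 5: {5,7,15}  (accept∈set)
after full input: {5,7,15}  (accept=5 in)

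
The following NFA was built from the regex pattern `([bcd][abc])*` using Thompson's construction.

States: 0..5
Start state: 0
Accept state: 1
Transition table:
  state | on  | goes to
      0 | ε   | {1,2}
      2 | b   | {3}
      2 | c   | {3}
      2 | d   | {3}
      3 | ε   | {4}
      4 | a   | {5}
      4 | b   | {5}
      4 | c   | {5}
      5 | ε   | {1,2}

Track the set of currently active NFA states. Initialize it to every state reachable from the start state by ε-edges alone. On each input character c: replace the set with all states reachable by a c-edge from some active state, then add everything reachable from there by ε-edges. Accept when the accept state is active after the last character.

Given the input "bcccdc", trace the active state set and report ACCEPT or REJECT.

Answer: ACCEPT

Derivation:
start: ε-closure({0}) = {0,1,2}
'b' @ 1: {3,4}
'c' @ 2: {1,2,5}  ✓accept
'c' @ 3: {3,4}
'c' @ 4: {1,2,5}  ✓accept
'd' @ 5: {3,4}
'c' @ 6: {1,2,5}  ✓accept
final: {1,2,5}; accept 1 in set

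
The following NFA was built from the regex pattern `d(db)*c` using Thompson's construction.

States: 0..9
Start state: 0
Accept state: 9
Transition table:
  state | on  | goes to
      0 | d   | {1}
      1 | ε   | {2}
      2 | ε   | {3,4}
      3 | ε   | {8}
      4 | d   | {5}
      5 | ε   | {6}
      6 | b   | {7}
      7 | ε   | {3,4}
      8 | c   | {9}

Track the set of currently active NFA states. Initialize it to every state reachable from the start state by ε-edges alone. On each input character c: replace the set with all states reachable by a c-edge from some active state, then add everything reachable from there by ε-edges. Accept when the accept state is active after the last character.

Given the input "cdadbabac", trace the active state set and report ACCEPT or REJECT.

Answer: REJECT

Trace:
S₀ = ε-closure({0}) = {0}
'c' @ 1: {}  — no active states
rest 'dadbabac' ignored (set empty)
after full input: {}  (accept=9 not in)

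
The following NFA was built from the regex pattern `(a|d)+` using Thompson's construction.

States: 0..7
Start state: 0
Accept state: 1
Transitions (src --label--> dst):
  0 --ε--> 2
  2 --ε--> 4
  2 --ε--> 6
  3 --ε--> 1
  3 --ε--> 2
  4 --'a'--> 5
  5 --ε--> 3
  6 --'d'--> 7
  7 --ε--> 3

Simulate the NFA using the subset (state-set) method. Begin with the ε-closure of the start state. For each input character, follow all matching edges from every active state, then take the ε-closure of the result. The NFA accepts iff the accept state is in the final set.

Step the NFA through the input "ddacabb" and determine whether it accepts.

Answer: REJECT

Steps:
initial (ε-close {0}): {0,2,4,6}
'd' @ 1: {1,2,3,4,6,7}  [accepting]
'd' @ 2: {1,2,3,4,6,7}  [accepting]
'a' @ 3: {1,2,3,4,5,6}  [accepting]
'c' @ 4: {}  — no active states
rest 'abb' ignored (set empty)
end set {} — state 1 not in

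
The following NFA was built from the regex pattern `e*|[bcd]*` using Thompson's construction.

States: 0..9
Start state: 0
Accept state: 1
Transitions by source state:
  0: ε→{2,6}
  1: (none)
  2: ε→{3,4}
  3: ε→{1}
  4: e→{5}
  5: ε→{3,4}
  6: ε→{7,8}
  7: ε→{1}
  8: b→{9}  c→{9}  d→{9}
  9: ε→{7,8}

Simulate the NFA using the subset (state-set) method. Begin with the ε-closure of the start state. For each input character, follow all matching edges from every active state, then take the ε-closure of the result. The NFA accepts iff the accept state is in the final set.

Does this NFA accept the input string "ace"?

start: ε-closure({0}) = {0,1,2,3,4,6,7,8}
'a' @ 1: {}  — state set empty
rest 'ce' ignored (set empty)
final: {}; accept 1 not in set

Answer: REJECT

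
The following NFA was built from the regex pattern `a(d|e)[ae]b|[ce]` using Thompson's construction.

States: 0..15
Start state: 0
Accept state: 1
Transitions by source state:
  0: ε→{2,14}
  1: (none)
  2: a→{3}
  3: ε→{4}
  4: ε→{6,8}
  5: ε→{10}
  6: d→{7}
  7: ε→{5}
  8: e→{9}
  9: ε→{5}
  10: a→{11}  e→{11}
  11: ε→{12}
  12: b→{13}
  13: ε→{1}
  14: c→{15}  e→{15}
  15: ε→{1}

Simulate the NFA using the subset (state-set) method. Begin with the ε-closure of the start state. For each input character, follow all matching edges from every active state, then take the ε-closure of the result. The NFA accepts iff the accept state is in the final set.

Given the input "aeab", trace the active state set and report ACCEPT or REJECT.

Answer: ACCEPT

Trace:
start: ε-closure({0}) = {0,2,14}
'a' @ 1: {3,4,6,8}
'e' @ 2: {5,9,10}
'a' @ 3: {11,12}
'b' @ 4: {1,13}  ✓accept
after full input: {1,13}  (accept=1 in)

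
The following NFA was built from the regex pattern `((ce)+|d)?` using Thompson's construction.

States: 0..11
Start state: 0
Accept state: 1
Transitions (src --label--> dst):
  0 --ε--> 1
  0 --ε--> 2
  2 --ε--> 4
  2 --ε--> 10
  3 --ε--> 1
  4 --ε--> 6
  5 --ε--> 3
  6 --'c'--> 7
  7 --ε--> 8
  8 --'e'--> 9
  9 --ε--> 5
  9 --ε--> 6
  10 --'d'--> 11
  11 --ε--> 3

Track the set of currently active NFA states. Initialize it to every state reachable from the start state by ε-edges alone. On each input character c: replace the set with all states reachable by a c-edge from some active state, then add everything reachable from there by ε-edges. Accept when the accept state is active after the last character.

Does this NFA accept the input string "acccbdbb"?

start: ε-closure({0}) = {0,1,2,4,6,10}
'a' @ 1: {}  — no active states
rest 'cccbdbb' ignored (set empty)
after full input: {}  (accept=1 not in)

Answer: REJECT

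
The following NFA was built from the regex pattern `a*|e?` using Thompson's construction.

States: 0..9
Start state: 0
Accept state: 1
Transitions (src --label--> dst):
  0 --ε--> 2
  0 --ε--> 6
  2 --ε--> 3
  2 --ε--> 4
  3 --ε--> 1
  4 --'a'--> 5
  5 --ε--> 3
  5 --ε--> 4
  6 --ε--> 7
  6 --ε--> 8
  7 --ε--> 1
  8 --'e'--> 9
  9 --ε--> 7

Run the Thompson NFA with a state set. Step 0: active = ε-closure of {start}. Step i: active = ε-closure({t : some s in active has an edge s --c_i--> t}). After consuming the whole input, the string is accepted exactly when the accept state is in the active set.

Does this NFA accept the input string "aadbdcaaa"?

initial (ε-close {0}): {0,1,2,3,4,6,7,8}
'a' @ 1: {1,3,4,5}  ✓accept
'a' @ 2: {1,3,4,5}  ✓accept
'd' @ 3: {}  — no active states
rest 'bdcaaa' ignored (set empty)
final: {}; accept 1 not in set

Answer: REJECT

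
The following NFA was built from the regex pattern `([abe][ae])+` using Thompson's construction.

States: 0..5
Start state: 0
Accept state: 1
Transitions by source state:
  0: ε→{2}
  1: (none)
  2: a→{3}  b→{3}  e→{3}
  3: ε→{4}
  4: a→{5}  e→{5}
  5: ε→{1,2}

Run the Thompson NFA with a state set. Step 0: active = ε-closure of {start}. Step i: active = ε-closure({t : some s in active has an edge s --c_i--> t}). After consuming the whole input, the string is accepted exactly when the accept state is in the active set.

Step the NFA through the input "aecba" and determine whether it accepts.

initial (ε-close {0}): {0,2}
'a' @ 1: {3,4}
'e' @ 2: {1,2,5}  (accept∈set)
'c' @ 3: {}  — no active states
rest 'ba' ignored (set empty)
after full input: {}  (accept=1 not in)

Answer: REJECT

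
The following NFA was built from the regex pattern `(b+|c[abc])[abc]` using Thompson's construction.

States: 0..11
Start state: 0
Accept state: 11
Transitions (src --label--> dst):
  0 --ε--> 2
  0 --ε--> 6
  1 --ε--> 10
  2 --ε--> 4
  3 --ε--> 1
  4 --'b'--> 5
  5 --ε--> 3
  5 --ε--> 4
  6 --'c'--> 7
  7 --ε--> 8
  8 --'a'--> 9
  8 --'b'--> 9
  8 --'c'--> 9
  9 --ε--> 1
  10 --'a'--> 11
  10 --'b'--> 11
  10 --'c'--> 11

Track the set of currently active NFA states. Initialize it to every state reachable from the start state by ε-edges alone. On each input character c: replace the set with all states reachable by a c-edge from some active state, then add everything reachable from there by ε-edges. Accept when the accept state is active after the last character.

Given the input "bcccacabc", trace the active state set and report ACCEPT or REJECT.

Answer: REJECT

Trace:
S₀ = ε-closure({0}) = {0,2,4,6}
'b' @ 1: {1,3,4,5,10}
'c' @ 2: {11}  ✓accept
'c' @ 3: {}  — dead — no transitions
rest 'cacabc' ignored (set empty)
after full input: {}  (accept=11 not in)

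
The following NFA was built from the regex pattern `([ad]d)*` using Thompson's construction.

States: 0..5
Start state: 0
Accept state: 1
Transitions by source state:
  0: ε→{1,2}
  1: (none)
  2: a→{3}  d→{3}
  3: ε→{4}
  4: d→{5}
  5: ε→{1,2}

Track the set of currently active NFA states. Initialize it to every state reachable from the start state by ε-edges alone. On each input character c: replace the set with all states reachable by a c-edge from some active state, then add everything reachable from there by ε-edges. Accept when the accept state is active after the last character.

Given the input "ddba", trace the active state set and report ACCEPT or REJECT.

Answer: REJECT

Trace:
initial (ε-close {0}): {0,1,2}
'd' @ 1: {3,4}
'd' @ 2: {1,2,5}  ✓accept
'b' @ 3: {}  — no active states
rest 'a' ignored (set empty)
final: {}; accept 1 not in set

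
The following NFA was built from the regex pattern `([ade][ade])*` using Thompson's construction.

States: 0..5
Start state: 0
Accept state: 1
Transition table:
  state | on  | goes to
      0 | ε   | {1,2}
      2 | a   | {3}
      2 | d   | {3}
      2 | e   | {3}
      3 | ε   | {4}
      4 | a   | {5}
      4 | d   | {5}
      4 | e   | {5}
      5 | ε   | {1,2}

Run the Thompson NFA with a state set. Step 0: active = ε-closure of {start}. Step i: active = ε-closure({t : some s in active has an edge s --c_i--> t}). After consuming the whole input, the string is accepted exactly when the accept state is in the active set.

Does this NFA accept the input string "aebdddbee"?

S₀ = ε-closure({0}) = {0,1,2}
'a' @ 1: {3,4}
'e' @ 2: {1,2,5}  [accepting]
'b' @ 3: {}  — no active states
rest 'dddbee' ignored (set empty)
after full input: {}  (accept=1 not in)

Answer: REJECT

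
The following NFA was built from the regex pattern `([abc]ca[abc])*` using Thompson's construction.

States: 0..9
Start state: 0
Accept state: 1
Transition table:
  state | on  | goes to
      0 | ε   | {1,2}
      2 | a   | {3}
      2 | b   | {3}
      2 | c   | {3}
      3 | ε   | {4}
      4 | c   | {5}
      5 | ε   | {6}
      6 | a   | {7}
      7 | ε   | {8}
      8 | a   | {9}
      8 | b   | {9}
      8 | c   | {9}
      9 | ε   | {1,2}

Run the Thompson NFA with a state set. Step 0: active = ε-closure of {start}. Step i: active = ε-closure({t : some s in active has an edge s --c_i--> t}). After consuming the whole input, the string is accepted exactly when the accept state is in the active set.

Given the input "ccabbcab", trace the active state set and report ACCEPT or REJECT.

Answer: ACCEPT

Derivation:
initial (ε-close {0}): {0,1,2}
'c' @ 1: {3,4}
'c' @ 2: {5,6}
'a' @ 3: {7,8}
'b' @ 4: {1,2,9}  [accepting]
'b' @ 5: {3,4}
'c' @ 6: {5,6}
'a' @ 7: {7,8}
'b' @ 8: {1,2,9}  [accepting]
after full input: {1,2,9}  (accept=1 in)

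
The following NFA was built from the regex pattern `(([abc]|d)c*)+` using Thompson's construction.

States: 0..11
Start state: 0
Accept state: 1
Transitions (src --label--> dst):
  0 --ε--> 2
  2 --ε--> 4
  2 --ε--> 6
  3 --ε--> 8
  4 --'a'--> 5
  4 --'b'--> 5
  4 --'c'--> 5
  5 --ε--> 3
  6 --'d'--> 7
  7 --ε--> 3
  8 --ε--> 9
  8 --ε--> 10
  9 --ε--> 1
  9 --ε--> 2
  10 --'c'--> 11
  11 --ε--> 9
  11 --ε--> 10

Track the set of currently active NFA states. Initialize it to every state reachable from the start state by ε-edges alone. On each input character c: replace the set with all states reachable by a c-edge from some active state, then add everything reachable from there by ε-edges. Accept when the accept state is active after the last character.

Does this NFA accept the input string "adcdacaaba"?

initial (ε-close {0}): {0,2,4,6}
'a' @ 1: {1,2,3,4,5,6,8,9,10}  ✓accept
'd' @ 2: {1,2,3,4,6,7,8,9,10}  ✓accept
'c' @ 3: {1,2,3,4,5,6,8,9,10,11}  ✓accept
'd' @ 4: {1,2,3,4,6,7,8,9,10}  ✓accept
'a' @ 5: {1,2,3,4,5,6,8,9,10}  ✓accept
'c' @ 6: {1,2,3,4,5,6,8,9,10,11}  ✓accept
'a' @ 7: {1,2,3,4,5,6,8,9,10}  ✓accept
'a' @ 8: {1,2,3,4,5,6,8,9,10}  ✓accept
'b' @ 9: {1,2,3,4,5,6,8,9,10}  ✓accept
'a' @ 10: {1,2,3,4,5,6,8,9,10}  ✓accept
final: {1,2,3,4,5,6,8,9,10}; accept 1 in set

Answer: ACCEPT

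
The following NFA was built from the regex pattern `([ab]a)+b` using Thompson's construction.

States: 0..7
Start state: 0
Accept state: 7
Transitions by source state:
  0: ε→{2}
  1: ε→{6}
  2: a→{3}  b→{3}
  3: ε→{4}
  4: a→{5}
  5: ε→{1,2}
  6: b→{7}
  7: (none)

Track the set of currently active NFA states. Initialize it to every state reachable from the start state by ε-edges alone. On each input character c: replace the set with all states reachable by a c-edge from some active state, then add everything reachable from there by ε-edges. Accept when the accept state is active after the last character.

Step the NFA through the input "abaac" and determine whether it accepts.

initial (ε-close {0}): {0,2}
'a' @ 1: {3,4}
'b' @ 2: {}  — state set empty
rest 'aac' ignored (set empty)
final: {}; accept 7 not in set

Answer: REJECT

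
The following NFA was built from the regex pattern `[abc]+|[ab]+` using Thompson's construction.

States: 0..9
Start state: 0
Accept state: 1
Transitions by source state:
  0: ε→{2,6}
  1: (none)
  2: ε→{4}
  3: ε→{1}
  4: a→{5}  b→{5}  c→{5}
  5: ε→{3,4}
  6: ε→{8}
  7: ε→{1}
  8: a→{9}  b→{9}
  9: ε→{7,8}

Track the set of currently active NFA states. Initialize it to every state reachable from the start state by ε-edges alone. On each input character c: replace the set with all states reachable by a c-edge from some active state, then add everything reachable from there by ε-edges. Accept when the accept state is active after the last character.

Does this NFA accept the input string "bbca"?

Answer: ACCEPT

Derivation:
initial (ε-close {0}): {0,2,4,6,8}
'b' @ 1: {1,3,4,5,7,8,9}  (accept∈set)
'b' @ 2: {1,3,4,5,7,8,9}  (accept∈set)
'c' @ 3: {1,3,4,5}  (accept∈set)
'a' @ 4: {1,3,4,5}  (accept∈set)
end set {1,3,4,5} — state 1 in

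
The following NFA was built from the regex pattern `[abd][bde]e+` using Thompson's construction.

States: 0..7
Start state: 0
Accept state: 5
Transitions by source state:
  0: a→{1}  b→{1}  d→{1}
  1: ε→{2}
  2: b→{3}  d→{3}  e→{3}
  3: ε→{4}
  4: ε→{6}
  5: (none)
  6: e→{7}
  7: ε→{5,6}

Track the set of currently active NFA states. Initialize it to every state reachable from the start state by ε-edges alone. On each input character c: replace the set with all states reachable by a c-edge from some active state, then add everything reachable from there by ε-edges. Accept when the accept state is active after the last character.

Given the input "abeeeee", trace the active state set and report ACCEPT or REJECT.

Answer: ACCEPT

Derivation:
start: ε-closure({0}) = {0}
'a' @ 1: {1,2}
'b' @ 2: {3,4,6}
'e' @ 3: {5,6,7}  [accepting]
'e' @ 4: {5,6,7}  [accepting]
'e' @ 5: {5,6,7}  [accepting]
'e' @ 6: {5,6,7}  [accepting]
'e' @ 7: {5,6,7}  [accepting]
after full input: {5,6,7}  (accept=5 in)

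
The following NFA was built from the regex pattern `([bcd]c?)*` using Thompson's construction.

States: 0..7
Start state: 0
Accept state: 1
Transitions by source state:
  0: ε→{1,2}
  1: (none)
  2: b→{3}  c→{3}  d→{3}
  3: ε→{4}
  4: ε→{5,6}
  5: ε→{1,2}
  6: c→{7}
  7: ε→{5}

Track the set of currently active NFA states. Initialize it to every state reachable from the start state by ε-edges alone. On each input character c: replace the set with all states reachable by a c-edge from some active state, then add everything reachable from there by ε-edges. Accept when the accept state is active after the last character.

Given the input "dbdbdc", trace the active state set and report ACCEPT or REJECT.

start: ε-closure({0}) = {0,1,2}
'd' @ 1: {1,2,3,4,5,6}  ✓accept
'b' @ 2: {1,2,3,4,5,6}  ✓accept
'd' @ 3: {1,2,3,4,5,6}  ✓accept
'b' @ 4: {1,2,3,4,5,6}  ✓accept
'd' @ 5: {1,2,3,4,5,6}  ✓accept
'c' @ 6: {1,2,3,4,5,6,7}  ✓accept
final: {1,2,3,4,5,6,7}; accept 1 in set

Answer: ACCEPT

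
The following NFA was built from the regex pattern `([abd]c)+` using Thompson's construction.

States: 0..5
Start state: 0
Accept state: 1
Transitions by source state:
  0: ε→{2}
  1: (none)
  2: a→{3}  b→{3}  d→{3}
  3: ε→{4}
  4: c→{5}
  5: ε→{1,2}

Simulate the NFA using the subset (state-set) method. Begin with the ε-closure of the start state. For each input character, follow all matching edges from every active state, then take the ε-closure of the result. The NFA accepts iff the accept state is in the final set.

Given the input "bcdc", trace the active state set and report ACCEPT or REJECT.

start: ε-closure({0}) = {0,2}
'b' @ 1: {3,4}
'c' @ 2: {1,2,5}  ✓accept
'd' @ 3: {3,4}
'c' @ 4: {1,2,5}  ✓accept
end set {1,2,5} — state 1 in

Answer: ACCEPT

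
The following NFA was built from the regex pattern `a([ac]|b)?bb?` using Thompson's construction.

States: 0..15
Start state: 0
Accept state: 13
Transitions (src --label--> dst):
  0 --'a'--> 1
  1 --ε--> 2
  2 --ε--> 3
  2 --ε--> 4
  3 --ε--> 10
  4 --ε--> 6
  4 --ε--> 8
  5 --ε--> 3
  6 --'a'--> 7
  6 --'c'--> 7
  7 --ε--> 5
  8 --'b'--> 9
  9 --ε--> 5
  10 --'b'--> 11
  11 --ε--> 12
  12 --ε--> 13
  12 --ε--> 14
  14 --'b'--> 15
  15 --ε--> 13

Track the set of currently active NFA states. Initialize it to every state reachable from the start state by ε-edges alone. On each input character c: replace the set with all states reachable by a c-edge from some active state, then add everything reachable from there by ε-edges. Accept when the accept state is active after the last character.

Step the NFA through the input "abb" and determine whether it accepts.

Answer: ACCEPT

Trace:
S₀ = ε-closure({0}) = {0}
'a' @ 1: {1,2,3,4,6,8,10}
'b' @ 2: {3,5,9,10,11,12,13,14}  [accepting]
'b' @ 3: {11,12,13,14,15}  [accepting]
end set {11,12,13,14,15} — state 13 in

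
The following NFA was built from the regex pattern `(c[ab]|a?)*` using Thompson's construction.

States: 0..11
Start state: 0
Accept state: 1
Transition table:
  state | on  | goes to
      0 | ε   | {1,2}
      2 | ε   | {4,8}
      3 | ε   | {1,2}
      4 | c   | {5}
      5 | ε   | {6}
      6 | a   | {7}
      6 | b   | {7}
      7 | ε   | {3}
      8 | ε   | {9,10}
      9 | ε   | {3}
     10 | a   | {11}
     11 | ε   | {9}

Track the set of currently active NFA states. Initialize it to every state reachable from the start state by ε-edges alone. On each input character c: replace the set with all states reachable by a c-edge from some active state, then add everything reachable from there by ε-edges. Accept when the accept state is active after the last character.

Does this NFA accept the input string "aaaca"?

S₀ = ε-closure({0}) = {0,1,2,3,4,8,9,10}
'a' @ 1: {1,2,3,4,8,9,10,11}  ✓accept
'a' @ 2: {1,2,3,4,8,9,10,11}  ✓accept
'a' @ 3: {1,2,3,4,8,9,10,11}  ✓accept
'c' @ 4: {5,6}
'a' @ 5: {1,2,3,4,7,8,9,10}  ✓accept
end set {1,2,3,4,7,8,9,10} — state 1 in

Answer: ACCEPT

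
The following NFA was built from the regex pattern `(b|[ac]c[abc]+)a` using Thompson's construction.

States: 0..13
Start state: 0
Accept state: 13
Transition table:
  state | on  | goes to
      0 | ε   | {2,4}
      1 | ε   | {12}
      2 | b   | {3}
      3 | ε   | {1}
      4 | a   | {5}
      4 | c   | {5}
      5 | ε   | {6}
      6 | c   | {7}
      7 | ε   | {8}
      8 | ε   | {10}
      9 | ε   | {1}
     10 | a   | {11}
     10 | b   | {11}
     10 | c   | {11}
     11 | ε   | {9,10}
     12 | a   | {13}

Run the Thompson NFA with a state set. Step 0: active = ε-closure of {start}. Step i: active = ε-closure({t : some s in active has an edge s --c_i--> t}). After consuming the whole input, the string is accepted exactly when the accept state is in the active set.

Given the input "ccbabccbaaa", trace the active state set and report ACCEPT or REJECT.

initial (ε-close {0}): {0,2,4}
'c' @ 1: {5,6}
'c' @ 2: {7,8,10}
'b' @ 3: {1,9,10,11,12}
'a' @ 4: {1,9,10,11,12,13}  [accepting]
'b' @ 5: {1,9,10,11,12}
'c' @ 6: {1,9,10,11,12}
'c' @ 7: {1,9,10,11,12}
'b' @ 8: {1,9,10,11,12}
'a' @ 9: {1,9,10,11,12,13}  [accepting]
'a' @ 10: {1,9,10,11,12,13}  [accepting]
'a' @ 11: {1,9,10,11,12,13}  [accepting]
end set {1,9,10,11,12,13} — state 13 in

Answer: ACCEPT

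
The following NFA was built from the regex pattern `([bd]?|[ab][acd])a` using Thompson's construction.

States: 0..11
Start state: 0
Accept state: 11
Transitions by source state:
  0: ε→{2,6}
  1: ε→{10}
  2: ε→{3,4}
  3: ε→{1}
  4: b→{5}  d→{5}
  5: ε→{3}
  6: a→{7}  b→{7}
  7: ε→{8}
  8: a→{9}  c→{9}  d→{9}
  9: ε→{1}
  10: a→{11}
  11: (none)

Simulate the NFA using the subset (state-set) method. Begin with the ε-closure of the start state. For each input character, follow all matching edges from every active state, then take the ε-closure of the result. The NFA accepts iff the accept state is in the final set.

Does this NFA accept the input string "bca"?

Answer: ACCEPT

Derivation:
initial (ε-close {0}): {0,1,2,3,4,6,10}
'b' @ 1: {1,3,5,7,8,10}
'c' @ 2: {1,9,10}
'a' @ 3: {11}  ✓accept
after full input: {11}  (accept=11 in)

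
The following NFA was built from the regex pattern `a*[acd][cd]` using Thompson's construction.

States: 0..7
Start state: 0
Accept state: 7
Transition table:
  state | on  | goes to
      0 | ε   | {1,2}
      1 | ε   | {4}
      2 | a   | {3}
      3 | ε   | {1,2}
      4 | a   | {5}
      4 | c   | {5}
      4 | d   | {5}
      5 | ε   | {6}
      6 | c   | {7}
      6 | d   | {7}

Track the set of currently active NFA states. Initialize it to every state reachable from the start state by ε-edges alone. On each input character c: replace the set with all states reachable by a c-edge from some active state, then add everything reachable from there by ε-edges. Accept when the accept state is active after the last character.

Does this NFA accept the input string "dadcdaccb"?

start: ε-closure({0}) = {0,1,2,4}
'd' @ 1: {5,6}
'a' @ 2: {}  — state set empty
rest 'dcdaccb' ignored (set empty)
end set {} — state 7 not in

Answer: REJECT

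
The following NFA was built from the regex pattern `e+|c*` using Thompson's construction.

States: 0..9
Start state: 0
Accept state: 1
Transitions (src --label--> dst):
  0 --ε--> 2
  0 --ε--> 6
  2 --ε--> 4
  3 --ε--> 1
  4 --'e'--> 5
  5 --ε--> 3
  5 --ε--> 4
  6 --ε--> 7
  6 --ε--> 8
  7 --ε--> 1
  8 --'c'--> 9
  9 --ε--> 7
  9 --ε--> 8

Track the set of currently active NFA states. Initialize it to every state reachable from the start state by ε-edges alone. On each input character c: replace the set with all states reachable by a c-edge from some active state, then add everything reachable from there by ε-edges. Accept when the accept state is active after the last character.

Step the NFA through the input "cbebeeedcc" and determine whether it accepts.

start: ε-closure({0}) = {0,1,2,4,6,7,8}
'c' @ 1: {1,7,8,9}  [accepting]
'b' @ 2: {}  — state set empty
rest 'ebeeedcc' ignored (set empty)
end set {} — state 1 not in

Answer: REJECT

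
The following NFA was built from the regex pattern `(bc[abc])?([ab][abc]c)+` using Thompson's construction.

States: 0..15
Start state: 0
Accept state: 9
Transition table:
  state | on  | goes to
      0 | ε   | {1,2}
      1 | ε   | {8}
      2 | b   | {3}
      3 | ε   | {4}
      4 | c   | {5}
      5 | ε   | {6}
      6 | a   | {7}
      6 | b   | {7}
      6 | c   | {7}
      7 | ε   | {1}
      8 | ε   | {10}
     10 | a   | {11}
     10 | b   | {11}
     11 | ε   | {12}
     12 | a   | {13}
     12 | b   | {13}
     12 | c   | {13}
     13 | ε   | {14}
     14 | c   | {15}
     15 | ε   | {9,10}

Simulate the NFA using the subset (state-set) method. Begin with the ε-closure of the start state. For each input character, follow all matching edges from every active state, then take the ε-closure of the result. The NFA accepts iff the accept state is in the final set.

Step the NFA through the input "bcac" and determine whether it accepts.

Answer: REJECT

Trace:
start: ε-closure({0}) = {0,1,2,8,10}
'b' @ 1: {3,4,11,12}
'c' @ 2: {5,6,13,14}
'a' @ 3: {1,7,8,10}
'c' @ 4: {}  — state set empty
final: {}; accept 9 not in set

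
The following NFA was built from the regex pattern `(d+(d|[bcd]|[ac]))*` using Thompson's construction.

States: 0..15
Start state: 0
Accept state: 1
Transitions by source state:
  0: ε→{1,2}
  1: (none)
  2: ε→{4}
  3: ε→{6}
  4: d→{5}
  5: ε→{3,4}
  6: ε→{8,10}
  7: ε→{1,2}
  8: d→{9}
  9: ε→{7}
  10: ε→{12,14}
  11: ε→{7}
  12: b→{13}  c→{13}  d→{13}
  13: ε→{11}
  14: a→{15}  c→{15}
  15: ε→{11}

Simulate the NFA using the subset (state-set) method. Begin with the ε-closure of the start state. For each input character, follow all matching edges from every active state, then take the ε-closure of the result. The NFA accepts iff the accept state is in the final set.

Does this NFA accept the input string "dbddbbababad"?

Answer: REJECT

Derivation:
start: ε-closure({0}) = {0,1,2,4}
'd' @ 1: {3,4,5,6,8,10,12,14}
'b' @ 2: {1,2,4,7,11,13}  [accepting]
'd' @ 3: {3,4,5,6,8,10,12,14}
'd' @ 4: {1,2,3,4,5,6,7,8,9,10,11,12,13,14}  [accepting]
'b' @ 5: {1,2,4,7,11,13}  [accepting]
'b' @ 6: {}  — no active states
rest 'ababad' ignored (set empty)
final: {}; accept 1 not in set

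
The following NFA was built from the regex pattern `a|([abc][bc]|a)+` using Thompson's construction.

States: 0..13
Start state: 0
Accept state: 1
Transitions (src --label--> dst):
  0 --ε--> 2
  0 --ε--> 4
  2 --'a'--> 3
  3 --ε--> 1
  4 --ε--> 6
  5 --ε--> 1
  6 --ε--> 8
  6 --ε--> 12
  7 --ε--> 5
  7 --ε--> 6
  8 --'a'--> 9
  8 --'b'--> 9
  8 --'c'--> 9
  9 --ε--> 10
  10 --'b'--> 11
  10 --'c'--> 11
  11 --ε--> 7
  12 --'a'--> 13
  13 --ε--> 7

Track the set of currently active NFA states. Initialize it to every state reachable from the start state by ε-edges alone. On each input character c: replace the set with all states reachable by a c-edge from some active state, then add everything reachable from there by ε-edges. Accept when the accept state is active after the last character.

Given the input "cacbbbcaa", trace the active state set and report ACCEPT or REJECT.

Answer: REJECT

Trace:
start: ε-closure({0}) = {0,2,4,6,8,12}
'c' @ 1: {9,10}
'a' @ 2: {}  — no active states
rest 'cbbbcaa' ignored (set empty)
final: {}; accept 1 not in set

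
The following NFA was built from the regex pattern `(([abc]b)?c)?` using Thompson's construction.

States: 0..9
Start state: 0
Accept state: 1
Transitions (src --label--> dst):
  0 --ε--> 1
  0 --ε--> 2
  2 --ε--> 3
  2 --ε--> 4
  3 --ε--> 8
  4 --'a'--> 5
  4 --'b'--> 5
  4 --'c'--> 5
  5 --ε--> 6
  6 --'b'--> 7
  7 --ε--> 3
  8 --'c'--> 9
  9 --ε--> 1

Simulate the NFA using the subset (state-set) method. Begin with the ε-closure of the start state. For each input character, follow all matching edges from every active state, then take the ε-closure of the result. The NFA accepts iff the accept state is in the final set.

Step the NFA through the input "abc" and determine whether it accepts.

Answer: ACCEPT

Derivation:
initial (ε-close {0}): {0,1,2,3,4,8}
'a' @ 1: {5,6}
'b' @ 2: {3,7,8}
'c' @ 3: {1,9}  ✓accept
after full input: {1,9}  (accept=1 in)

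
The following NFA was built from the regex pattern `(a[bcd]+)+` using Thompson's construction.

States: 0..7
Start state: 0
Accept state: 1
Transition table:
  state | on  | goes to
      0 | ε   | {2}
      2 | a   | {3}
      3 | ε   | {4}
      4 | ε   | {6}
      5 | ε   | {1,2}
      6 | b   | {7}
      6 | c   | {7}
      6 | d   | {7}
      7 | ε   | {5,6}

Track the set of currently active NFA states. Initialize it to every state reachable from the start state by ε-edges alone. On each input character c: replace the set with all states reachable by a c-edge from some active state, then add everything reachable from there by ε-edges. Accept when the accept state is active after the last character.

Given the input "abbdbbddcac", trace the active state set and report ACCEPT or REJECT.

Answer: ACCEPT

Derivation:
initial (ε-close {0}): {0,2}
'a' @ 1: {3,4,6}
'b' @ 2: {1,2,5,6,7}  ✓accept
'b' @ 3: {1,2,5,6,7}  ✓accept
'd' @ 4: {1,2,5,6,7}  ✓accept
'b' @ 5: {1,2,5,6,7}  ✓accept
'b' @ 6: {1,2,5,6,7}  ✓accept
'd' @ 7: {1,2,5,6,7}  ✓accept
'd' @ 8: {1,2,5,6,7}  ✓accept
'c' @ 9: {1,2,5,6,7}  ✓accept
'a' @ 10: {3,4,6}
'c' @ 11: {1,2,5,6,7}  ✓accept
after full input: {1,2,5,6,7}  (accept=1 in)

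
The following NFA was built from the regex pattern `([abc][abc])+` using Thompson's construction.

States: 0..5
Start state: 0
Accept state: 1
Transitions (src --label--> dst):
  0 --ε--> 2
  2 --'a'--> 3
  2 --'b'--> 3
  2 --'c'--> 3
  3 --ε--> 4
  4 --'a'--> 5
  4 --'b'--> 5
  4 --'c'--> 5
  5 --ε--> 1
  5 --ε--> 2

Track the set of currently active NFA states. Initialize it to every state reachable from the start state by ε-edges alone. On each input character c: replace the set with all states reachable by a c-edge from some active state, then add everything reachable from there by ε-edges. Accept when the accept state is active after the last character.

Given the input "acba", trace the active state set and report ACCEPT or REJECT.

initial (ε-close {0}): {0,2}
'a' @ 1: {3,4}
'c' @ 2: {1,2,5}  ✓accept
'b' @ 3: {3,4}
'a' @ 4: {1,2,5}  ✓accept
end set {1,2,5} — state 1 in

Answer: ACCEPT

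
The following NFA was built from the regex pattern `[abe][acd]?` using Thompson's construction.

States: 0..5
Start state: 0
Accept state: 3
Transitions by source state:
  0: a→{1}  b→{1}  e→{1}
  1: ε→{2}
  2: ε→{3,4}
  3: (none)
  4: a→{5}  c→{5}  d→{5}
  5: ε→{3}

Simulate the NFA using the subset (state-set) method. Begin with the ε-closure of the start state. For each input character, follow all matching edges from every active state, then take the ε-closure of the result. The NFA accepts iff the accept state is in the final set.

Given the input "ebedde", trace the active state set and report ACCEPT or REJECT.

Answer: REJECT

Derivation:
start: ε-closure({0}) = {0}
'e' @ 1: {1,2,3,4}  ✓accept
'b' @ 2: {}  — dead — no transitions
rest 'edde' ignored (set empty)
final: {}; accept 3 not in set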